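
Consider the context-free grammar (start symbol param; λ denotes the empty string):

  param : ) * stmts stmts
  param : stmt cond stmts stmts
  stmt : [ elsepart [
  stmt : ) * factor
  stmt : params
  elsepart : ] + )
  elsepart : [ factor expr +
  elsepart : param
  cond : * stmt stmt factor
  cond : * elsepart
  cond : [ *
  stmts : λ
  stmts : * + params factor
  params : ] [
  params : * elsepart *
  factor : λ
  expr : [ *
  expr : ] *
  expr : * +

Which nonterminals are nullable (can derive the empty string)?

Directly nullable (have an λ-production): stmts, factor.
No other nonterminal has a production whose RHS symbols are all nullable.

{ factor, stmts }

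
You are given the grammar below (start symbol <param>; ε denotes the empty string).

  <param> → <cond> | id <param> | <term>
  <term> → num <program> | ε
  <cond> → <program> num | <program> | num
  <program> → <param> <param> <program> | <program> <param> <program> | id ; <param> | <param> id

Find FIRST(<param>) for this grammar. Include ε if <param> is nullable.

From <param> → <cond>: add FIRST(<cond>) = { id, num }.
<param> → id <param> contributes {id}.
From <param> → <term>: add FIRST(<term>) = { num, ε } (including ε since <term> is nullable).
Union: FIRST(<param>) = { id, num, ε }.

{ id, num, ε }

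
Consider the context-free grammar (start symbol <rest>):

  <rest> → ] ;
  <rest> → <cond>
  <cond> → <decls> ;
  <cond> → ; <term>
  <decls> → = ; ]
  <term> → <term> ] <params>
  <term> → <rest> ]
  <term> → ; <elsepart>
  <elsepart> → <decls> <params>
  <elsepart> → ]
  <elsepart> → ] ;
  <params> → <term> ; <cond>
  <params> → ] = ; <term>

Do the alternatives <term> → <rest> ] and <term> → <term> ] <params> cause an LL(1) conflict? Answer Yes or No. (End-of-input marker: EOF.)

FIRST(<rest> ]) = { ;, =, ] } and FIRST(<term> ] <params>) = { ;, =, ] }.
Both contain ;, so the two alternatives are not disjoint — LL(1) conflict.

Yes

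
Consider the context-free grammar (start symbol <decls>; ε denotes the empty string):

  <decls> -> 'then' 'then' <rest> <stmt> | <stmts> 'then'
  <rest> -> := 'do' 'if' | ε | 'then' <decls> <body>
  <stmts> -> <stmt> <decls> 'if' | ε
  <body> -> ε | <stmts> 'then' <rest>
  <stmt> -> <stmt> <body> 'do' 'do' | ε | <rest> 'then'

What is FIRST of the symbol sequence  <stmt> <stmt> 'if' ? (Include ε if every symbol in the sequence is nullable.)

Add FIRST(<stmt>)\{ε} = { 'do', 'then', := }; <stmt> is nullable, continue.
Add FIRST(<stmt>)\{ε} = { 'do', 'then', := }; <stmt> is nullable, continue.
'if' is a terminal; add {'if'} and stop.

{ 'do', 'if', 'then', := }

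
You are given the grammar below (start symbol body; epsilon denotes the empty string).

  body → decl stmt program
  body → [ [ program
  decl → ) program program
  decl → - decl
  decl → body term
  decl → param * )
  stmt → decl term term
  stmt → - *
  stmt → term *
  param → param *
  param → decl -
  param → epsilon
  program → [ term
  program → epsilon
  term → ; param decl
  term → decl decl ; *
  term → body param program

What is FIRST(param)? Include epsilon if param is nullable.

From param → param *: param nullable, take FIRST(param) ∪ {*} = { ), *, -, [ }.
From param → decl -: add FIRST(decl) = { ), *, -, [ }.
param → epsilon contributes epsilon.
Union: FIRST(param) = { ), *, -, [, epsilon }.

{ ), *, -, [, epsilon }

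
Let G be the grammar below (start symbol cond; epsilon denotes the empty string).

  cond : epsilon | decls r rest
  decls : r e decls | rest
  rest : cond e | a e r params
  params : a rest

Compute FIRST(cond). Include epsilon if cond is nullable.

{ a, e, r, epsilon }

cond : epsilon contributes epsilon.
From cond : decls r rest: add FIRST(decls) = { a, e, r }.
Union: FIRST(cond) = { a, e, r, epsilon }.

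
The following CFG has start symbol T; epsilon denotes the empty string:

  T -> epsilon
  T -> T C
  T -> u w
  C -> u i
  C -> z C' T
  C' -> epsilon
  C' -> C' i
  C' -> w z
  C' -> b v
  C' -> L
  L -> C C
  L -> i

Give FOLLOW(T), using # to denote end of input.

T is the start symbol, so # ∈ FOLLOW(T).
In T -> T C: add FIRST(C) = { u, z }.
In C -> z C' T: T is at the end, add FOLLOW(C) = { #, i, u, z }.
Union: FOLLOW(T) = { #, i, u, z }.

{ #, i, u, z }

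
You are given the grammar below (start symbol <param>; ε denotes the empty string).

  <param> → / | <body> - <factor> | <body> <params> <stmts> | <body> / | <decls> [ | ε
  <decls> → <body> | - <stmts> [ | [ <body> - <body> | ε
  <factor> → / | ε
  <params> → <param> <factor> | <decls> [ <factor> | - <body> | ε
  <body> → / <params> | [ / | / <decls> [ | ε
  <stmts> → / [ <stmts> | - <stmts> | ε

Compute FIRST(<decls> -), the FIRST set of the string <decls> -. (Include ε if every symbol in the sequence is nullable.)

Add FIRST(<decls>)\{ε} = { -, /, [ }; <decls> is nullable, continue.
- is a terminal; add {-} and stop.

{ -, /, [ }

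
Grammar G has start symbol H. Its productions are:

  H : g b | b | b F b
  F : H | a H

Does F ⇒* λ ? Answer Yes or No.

No nonterminal in this grammar is nullable.
No production of F has an RHS whose symbols are all nullable, so F is not nullable.

No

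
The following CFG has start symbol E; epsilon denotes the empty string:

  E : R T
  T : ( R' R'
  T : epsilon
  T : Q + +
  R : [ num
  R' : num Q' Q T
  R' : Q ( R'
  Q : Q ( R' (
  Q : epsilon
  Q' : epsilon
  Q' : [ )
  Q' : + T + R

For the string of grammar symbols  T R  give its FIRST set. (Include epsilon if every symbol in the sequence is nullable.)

{ (, +, [ }

Add FIRST(T)\{epsilon} = { (, + }; T is nullable, continue.
Add FIRST(R) = { [ }; R is not nullable, stop.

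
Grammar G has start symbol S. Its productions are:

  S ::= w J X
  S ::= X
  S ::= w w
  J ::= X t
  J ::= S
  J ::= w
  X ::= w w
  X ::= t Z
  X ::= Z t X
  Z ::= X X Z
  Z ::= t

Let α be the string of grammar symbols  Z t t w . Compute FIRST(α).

{ t, w }

Add FIRST(Z) = { t, w }; Z is not nullable, stop.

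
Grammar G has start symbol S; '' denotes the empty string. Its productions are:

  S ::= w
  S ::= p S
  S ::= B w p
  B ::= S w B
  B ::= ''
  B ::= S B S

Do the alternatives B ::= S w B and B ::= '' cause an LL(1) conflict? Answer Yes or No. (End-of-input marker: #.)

FIRST(S w B) = { p, w } and FIRST('') = { '' }.
The second alternative is nullable and FOLLOW(B) = { p, w } shares p with FIRST of the first — conflict.

Yes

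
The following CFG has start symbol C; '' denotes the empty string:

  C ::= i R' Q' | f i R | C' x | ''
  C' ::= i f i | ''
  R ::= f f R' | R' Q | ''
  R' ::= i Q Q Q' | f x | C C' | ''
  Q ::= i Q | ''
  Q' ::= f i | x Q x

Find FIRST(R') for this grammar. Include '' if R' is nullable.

{ f, i, x, '' }

R' ::= i Q Q Q' contributes {i}.
R' ::= f x contributes {f}.
From R' ::= C C': C, C' nullable, take FIRST(C) ∪ FIRST(C') = { f, i, x }; also '' since the whole RHS is nullable.
R' ::= '' contributes ''.
Union: FIRST(R') = { f, i, x, '' }.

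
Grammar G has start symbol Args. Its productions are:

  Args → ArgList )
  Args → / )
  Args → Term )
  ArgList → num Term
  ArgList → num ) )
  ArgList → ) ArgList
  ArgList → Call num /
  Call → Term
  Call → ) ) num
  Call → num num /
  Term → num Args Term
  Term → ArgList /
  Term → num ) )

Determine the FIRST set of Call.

From Call → Term: add FIRST(Term) = { ), num }.
Call → ) ) num contributes {)}.
Call → num num / contributes {num}.
Union: FIRST(Call) = { ), num }.

{ ), num }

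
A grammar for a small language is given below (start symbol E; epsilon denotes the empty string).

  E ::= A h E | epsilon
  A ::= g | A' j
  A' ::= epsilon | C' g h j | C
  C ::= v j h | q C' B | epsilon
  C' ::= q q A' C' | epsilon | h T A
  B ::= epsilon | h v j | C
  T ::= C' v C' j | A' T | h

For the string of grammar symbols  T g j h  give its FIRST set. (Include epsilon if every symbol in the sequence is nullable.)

{ g, h, q, v }

Add FIRST(T) = { g, h, q, v }; T is not nullable, stop.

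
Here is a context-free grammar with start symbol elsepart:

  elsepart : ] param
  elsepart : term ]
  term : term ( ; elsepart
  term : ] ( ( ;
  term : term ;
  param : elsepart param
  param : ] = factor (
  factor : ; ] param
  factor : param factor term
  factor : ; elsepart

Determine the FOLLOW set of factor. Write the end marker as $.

{ (, ] }

In param : ] = factor (: add FIRST(() = { ( }.
In factor : param factor term: add FIRST(term) = { ] }.
Union: FOLLOW(factor) = { (, ] }.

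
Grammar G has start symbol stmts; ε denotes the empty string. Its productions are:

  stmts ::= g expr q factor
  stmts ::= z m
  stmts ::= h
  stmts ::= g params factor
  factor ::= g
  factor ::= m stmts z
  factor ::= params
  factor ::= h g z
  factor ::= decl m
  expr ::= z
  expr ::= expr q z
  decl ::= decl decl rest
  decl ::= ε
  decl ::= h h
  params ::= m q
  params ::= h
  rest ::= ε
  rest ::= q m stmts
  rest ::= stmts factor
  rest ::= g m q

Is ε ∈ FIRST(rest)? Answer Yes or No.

rest has an ε-production, so rest ⇒ ε.

Yes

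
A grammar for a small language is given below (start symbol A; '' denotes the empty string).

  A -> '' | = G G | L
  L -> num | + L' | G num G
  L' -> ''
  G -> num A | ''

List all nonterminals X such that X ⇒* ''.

{ A, G, L' }

Directly nullable (have an ''-production): A, L', G.
No other nonterminal has a production whose RHS symbols are all nullable.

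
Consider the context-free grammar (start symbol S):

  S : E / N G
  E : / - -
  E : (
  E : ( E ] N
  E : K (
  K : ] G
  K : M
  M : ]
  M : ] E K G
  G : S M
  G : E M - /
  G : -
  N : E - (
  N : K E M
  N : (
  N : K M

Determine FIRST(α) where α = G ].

{ (, -, /, ] }

Add FIRST(G) = { (, -, /, ] }; G is not nullable, stop.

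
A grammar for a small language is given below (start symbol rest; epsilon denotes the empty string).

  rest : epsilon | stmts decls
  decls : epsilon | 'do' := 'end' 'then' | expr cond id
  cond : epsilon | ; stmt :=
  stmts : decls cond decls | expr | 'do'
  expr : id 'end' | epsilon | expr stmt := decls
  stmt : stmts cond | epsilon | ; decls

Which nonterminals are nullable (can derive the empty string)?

Directly nullable (have an epsilon-production): rest, decls, cond, expr, stmt.
stmts : decls cond decls with every symbol nullable, so stmts is nullable.

{ cond, decls, expr, rest, stmt, stmts }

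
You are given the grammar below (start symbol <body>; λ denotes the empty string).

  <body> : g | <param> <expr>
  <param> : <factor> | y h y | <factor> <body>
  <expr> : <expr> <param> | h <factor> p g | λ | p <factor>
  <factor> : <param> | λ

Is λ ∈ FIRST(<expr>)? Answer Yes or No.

<expr> has an λ-production, so <expr> ⇒ λ.

Yes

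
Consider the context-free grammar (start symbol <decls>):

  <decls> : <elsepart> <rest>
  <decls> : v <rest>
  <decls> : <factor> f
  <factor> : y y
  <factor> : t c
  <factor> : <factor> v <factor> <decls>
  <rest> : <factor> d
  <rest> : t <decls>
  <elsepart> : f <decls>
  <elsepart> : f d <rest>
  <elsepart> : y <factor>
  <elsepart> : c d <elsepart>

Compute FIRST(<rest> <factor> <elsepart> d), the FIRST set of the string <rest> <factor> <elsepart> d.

Add FIRST(<rest>) = { t, y }; <rest> is not nullable, stop.

{ t, y }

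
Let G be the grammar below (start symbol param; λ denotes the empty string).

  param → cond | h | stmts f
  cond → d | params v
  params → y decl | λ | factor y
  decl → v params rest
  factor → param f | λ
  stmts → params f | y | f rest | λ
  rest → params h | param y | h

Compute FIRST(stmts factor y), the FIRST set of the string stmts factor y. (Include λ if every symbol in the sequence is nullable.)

Add FIRST(stmts)\{λ} = { d, f, h, v, y }; stmts is nullable, continue.
Add FIRST(factor)\{λ} = { d, f, h, v, y }; factor is nullable, continue.
y is a terminal; add {y} and stop.

{ d, f, h, v, y }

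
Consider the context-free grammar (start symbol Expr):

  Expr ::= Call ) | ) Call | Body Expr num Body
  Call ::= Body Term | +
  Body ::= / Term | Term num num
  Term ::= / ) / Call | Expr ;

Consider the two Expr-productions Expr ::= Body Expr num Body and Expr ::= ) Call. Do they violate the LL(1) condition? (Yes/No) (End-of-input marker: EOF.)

Yes

FIRST(Body Expr num Body) = { ), +, / } and FIRST() Call) = { ) }.
Both contain ), so the two alternatives are not disjoint — LL(1) conflict.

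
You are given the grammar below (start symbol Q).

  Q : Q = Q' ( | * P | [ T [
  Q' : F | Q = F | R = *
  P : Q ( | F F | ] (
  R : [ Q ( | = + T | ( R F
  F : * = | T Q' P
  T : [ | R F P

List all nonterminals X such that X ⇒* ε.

{ } (none)

No nonterminal has an empty production or an RHS whose symbols are all nullable.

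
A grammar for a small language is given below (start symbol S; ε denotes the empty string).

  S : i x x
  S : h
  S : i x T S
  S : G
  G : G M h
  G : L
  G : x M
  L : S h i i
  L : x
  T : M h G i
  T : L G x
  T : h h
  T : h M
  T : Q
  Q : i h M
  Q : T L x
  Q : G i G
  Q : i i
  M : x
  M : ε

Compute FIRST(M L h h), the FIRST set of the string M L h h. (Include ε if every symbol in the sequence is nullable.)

{ h, i, x }

Add FIRST(M)\{ε} = { x }; M is nullable, continue.
Add FIRST(L) = { h, i, x }; L is not nullable, stop.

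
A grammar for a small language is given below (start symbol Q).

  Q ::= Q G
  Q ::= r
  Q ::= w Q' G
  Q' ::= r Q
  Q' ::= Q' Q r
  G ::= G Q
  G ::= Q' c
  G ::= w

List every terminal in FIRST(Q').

Q' ::= r Q contributes {r}.
From Q' ::= Q' Q r: add FIRST(Q') = { r }.
Union: FIRST(Q') = { r }.

{ r }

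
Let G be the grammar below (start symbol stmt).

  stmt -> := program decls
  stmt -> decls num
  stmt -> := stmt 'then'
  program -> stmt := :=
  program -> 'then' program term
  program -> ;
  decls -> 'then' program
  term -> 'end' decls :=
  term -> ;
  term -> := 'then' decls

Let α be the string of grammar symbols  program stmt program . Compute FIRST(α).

Add FIRST(program) = { 'then', :=, ; }; program is not nullable, stop.

{ 'then', :=, ; }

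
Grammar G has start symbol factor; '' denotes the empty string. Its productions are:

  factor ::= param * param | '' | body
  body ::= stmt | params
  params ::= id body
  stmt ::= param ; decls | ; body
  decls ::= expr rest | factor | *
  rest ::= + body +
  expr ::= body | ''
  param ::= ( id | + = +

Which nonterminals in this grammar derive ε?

Directly nullable (have an ''-production): factor, expr.
decls ::= factor with every symbol nullable, so decls is nullable.
No other nonterminal has a production whose RHS symbols are all nullable.

{ decls, expr, factor }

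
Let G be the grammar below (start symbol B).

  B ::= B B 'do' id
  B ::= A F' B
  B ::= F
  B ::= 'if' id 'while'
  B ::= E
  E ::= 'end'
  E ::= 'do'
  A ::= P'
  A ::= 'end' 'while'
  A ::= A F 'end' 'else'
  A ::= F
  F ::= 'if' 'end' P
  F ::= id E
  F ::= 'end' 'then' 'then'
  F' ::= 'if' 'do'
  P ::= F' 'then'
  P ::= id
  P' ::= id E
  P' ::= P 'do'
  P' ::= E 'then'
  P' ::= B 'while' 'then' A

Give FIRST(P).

From P ::= F' 'then': add FIRST(F') = { 'if' }.
P ::= id contributes {id}.
Union: FIRST(P) = { 'if', id }.

{ 'if', id }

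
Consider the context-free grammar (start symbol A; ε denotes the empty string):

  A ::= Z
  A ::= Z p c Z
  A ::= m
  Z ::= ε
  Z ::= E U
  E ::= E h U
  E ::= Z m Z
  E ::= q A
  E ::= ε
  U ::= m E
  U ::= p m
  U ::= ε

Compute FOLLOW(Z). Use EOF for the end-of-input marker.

{ EOF, h, m, p }

In A ::= Z: Z is at the end, add FOLLOW(A) = { EOF, h, m, p }.
In A ::= Z p c Z: add FIRST(p c Z) = { p }.
In A ::= Z p c Z: Z is at the end, add FOLLOW(A) = { EOF, h, m, p }.
In E ::= Z m Z: add FIRST(m Z) = { m }.
In E ::= Z m Z: Z is at the end, add FOLLOW(E) = { EOF, h, m, p }.
Union: FOLLOW(Z) = { EOF, h, m, p }.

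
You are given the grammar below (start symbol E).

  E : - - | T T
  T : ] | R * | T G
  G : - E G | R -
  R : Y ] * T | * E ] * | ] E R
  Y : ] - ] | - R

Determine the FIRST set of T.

{ *, -, ] }

T : ] contributes {]}.
From T : R *: add FIRST(R) = { *, -, ] }.
From T : T G: add FIRST(T) = { *, -, ] }.
Union: FIRST(T) = { *, -, ] }.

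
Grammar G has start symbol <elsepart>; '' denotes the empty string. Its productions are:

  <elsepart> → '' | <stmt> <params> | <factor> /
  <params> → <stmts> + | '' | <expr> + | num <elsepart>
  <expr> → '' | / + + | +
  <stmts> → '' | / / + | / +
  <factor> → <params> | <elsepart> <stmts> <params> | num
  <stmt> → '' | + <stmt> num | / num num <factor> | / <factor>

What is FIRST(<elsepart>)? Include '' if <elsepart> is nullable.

<elsepart> → '' contributes ''.
From <elsepart> → <stmt> <params>: <stmt>, <params> nullable, take FIRST(<stmt>) ∪ FIRST(<params>) = { +, /, num }; also '' since the whole RHS is nullable.
From <elsepart> → <factor> /: <factor> nullable, take FIRST(<factor>) ∪ {/} = { +, /, num }.
Union: FIRST(<elsepart>) = { +, /, num, '' }.

{ +, /, num, '' }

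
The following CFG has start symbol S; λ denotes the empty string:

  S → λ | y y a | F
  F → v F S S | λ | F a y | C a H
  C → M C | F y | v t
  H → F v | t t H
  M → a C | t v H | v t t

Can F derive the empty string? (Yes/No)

F has an λ-production, so F ⇒ λ.

Yes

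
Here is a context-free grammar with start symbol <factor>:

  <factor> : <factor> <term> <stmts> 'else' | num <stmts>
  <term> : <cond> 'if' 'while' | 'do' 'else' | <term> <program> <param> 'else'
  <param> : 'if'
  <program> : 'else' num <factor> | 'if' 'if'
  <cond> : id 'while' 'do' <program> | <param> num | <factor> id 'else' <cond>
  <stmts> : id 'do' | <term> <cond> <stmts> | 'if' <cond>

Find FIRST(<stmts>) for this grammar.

{ 'do', 'if', id, num }

<stmts> : id 'do' contributes {id}.
From <stmts> : <term> <cond> <stmts>: add FIRST(<term>) = { 'do', 'if', id, num }.
<stmts> : 'if' <cond> contributes {'if'}.
Union: FIRST(<stmts>) = { 'do', 'if', id, num }.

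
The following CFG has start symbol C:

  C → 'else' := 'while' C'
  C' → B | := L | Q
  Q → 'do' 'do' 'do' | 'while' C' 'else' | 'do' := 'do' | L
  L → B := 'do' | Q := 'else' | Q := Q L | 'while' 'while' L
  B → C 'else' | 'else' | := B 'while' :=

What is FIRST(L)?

{ 'do', 'else', 'while', := }

From L → B := 'do': add FIRST(B) = { 'else', := }.
From L → Q := 'else': add FIRST(Q) = { 'do', 'else', 'while', := }.
From L → Q := Q L: add FIRST(Q) = { 'do', 'else', 'while', := }.
L → 'while' 'while' L contributes {'while'}.
Union: FIRST(L) = { 'do', 'else', 'while', := }.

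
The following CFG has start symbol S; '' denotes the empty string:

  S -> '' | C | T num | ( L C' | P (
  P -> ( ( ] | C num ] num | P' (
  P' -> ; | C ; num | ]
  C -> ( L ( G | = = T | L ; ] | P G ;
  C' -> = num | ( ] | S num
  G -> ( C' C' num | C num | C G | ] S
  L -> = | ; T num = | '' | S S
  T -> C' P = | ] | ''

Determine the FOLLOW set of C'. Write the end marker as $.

In S -> ( L C': C' is at the end, add FOLLOW(S) = { $, (, ;, =, ], num }.
In G -> ( C' C' num: add FIRST(C' num) = { (, ;, =, ], num }.
In G -> ( C' C' num: add FIRST(num) = { num }.
In T -> C' P =: add FIRST(P =) = { (, ;, =, ], num }.
Union: FOLLOW(C') = { $, (, ;, =, ], num }.

{ $, (, ;, =, ], num }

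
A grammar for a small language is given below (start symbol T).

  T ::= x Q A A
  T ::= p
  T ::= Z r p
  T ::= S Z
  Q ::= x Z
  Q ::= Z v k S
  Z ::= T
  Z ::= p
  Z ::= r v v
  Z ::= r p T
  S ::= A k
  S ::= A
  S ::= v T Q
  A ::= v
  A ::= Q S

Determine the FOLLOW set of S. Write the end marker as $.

{ $, k, p, r, v, x }

In T ::= S Z: add FIRST(Z) = { p, r, v, x }.
In Q ::= Z v k S: S is at the end, add FOLLOW(Q) = { $, k, p, r, v, x }.
In A ::= Q S: S is at the end, add FOLLOW(A) = { $, k, p, r, v, x }.
Union: FOLLOW(S) = { $, k, p, r, v, x }.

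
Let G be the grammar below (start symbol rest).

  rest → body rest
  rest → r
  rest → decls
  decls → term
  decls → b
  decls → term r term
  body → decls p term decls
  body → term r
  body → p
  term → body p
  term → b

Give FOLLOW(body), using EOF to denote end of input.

In rest → body rest: add FIRST(rest) = { b, p, r }.
In term → body p: add FIRST(p) = { p }.
Union: FOLLOW(body) = { b, p, r }.

{ b, p, r }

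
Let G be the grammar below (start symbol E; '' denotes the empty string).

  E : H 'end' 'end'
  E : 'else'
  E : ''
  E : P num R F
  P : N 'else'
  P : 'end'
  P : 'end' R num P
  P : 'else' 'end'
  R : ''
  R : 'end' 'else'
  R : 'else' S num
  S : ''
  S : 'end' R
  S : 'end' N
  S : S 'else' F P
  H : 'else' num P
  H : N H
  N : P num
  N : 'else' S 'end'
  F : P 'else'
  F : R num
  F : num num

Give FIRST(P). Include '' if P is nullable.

{ 'else', 'end' }

From P : N 'else': add FIRST(N) = { 'else', 'end' }.
P : 'end' contributes {'end'}.
P : 'end' R num P contributes {'end'}.
P : 'else' 'end' contributes {'else'}.
Union: FIRST(P) = { 'else', 'end' }.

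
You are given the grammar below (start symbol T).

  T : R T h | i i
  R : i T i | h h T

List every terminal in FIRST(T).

From T : R T h: add FIRST(R) = { h, i }.
T : i i contributes {i}.
Union: FIRST(T) = { h, i }.

{ h, i }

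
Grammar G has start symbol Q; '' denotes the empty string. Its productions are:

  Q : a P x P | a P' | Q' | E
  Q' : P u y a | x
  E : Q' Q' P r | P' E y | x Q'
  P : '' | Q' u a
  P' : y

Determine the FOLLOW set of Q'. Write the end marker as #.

{ #, r, u, x, y }

In Q : Q': Q' is at the end, add FOLLOW(Q) = { # }.
In E : Q' Q' P r: add FIRST(Q' P r) = { u, x }.
In E : Q' Q' P r: add FIRST(P r) = { r, u, x }.
In E : x Q': Q' is at the end, add FOLLOW(E) = { #, y }.
In P : Q' u a: add FIRST(u a) = { u }.
Union: FOLLOW(Q') = { #, r, u, x, y }.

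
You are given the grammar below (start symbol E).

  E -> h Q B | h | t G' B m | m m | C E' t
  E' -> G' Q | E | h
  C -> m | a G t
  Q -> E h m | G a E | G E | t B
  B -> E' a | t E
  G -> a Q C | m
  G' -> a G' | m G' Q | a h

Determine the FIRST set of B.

From B -> E' a: add FIRST(E') = { a, h, m, t }.
B -> t E contributes {t}.
Union: FIRST(B) = { a, h, m, t }.

{ a, h, m, t }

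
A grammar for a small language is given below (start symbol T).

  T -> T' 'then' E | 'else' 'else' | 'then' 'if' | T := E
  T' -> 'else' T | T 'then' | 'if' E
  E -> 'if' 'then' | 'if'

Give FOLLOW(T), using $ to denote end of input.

T is the start symbol, so $ ∈ FOLLOW(T).
In T -> T := E: add FIRST(:= E) = { := }.
In T' -> 'else' T: T is at the end, add FOLLOW(T') = { 'then' }.
In T' -> T 'then': add FIRST('then') = { 'then' }.
Union: FOLLOW(T) = { $, 'then', := }.

{ $, 'then', := }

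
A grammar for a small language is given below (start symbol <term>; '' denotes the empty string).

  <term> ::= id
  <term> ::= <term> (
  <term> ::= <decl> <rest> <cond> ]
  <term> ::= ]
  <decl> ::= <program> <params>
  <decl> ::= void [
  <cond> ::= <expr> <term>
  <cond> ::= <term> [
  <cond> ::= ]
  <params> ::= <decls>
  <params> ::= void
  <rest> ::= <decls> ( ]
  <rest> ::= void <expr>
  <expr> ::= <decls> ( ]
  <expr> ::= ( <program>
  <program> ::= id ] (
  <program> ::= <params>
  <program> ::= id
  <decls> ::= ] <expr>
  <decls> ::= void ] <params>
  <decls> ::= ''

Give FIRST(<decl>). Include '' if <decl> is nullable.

{ ], id, void, '' }

From <decl> ::= <program> <params>: <program>, <params> nullable, take FIRST(<program>) ∪ FIRST(<params>) = { ], id, void }; also '' since the whole RHS is nullable.
<decl> ::= void [ contributes {void}.
Union: FIRST(<decl>) = { ], id, void, '' }.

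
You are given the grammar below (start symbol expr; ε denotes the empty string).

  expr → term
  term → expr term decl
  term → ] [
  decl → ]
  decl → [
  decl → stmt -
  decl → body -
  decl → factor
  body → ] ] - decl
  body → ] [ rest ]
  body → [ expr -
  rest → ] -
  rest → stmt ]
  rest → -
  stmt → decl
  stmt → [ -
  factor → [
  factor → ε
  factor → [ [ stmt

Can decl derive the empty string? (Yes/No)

Yes

decl → factor and each of factor is nullable, so decl ⇒* ε.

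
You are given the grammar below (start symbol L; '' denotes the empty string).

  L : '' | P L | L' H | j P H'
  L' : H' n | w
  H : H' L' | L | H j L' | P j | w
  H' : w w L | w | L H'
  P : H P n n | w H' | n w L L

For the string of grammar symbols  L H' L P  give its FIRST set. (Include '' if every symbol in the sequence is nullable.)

Add FIRST(L)\{''} = { j, n, w }; L is nullable, continue.
Add FIRST(H') = { j, n, w }; H' is not nullable, stop.

{ j, n, w }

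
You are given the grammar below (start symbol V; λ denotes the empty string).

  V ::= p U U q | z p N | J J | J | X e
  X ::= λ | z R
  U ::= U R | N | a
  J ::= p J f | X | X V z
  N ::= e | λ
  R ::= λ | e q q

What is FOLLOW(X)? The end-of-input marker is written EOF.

{ EOF, e, f, p, z }

In V ::= X e: add FIRST(e) = { e }.
In J ::= X: X is at the end, add FOLLOW(J) = { EOF, e, f, p, z }.
In J ::= X V z: add FIRST(V z) = { e, p, z }.
Union: FOLLOW(X) = { EOF, e, f, p, z }.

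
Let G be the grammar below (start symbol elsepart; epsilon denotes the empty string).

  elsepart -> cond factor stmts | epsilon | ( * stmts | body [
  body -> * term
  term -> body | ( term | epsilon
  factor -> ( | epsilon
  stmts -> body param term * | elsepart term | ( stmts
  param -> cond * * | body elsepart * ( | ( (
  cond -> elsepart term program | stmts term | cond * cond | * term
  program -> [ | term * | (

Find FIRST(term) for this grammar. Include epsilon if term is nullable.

From term -> body: add FIRST(body) = { * }.
term -> ( term contributes {(}.
term -> epsilon contributes epsilon.
Union: FIRST(term) = { (, *, epsilon }.

{ (, *, epsilon }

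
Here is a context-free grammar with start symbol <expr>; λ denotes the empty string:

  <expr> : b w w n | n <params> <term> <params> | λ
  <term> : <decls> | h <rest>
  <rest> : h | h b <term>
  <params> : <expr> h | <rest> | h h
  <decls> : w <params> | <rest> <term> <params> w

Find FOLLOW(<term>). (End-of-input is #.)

{ #, b, h, n, w }

In <expr> : n <params> <term> <params>: add FIRST(<params>) = { b, h, n }.
In <rest> : h b <term>: <term> is at the end, add FOLLOW(<rest>) = { #, b, h, n, w }.
In <decls> : <rest> <term> <params> w: add FIRST(<params> w) = { b, h, n }.
Union: FOLLOW(<term>) = { #, b, h, n, w }.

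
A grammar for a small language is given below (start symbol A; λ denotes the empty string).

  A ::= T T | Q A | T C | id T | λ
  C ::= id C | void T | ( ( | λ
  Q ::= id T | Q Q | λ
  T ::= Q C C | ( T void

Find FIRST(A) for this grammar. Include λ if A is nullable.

From A ::= T T: T, T nullable, take FIRST(T) ∪ FIRST(T) = { (, id, void }; also λ since the whole RHS is nullable.
From A ::= Q A: Q, A nullable, take FIRST(Q) ∪ FIRST(A) = { (, id, void }; also λ since the whole RHS is nullable.
From A ::= T C: T, C nullable, take FIRST(T) ∪ FIRST(C) = { (, id, void }; also λ since the whole RHS is nullable.
A ::= id T contributes {id}.
A ::= λ contributes λ.
Union: FIRST(A) = { (, id, void, λ }.

{ (, id, void, λ }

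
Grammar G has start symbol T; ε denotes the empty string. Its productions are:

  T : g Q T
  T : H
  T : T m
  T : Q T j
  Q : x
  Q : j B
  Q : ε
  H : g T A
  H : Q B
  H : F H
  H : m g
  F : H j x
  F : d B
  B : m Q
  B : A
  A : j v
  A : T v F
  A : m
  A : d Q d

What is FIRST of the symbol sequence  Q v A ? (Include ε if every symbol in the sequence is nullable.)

{ j, v, x }

Add FIRST(Q)\{ε} = { j, x }; Q is nullable, continue.
v is a terminal; add {v} and stop.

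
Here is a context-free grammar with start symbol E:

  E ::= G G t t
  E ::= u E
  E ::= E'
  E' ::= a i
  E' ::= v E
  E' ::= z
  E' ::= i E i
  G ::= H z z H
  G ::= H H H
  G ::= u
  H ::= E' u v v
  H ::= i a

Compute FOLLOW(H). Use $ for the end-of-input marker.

In G ::= H z z H: add FIRST(z z H) = { z }.
In G ::= H z z H: H is at the end, add FOLLOW(G) = { a, i, t, u, v, z }.
In G ::= H H H: add FIRST(H H) = { a, i, v, z }.
In G ::= H H H: add FIRST(H) = { a, i, v, z }.
In G ::= H H H: H is at the end, add FOLLOW(G) = { a, i, t, u, v, z }.
Union: FOLLOW(H) = { a, i, t, u, v, z }.

{ a, i, t, u, v, z }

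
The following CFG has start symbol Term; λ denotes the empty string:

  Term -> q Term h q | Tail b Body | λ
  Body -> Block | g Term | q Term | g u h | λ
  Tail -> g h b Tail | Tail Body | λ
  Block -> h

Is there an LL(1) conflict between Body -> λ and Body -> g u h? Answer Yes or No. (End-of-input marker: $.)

Yes

FIRST(λ) = { λ } and FIRST(g u h) = { g }.
The first alternative is nullable and FOLLOW(Body) = { $, b, g, h, q } shares g with FIRST of the second — conflict.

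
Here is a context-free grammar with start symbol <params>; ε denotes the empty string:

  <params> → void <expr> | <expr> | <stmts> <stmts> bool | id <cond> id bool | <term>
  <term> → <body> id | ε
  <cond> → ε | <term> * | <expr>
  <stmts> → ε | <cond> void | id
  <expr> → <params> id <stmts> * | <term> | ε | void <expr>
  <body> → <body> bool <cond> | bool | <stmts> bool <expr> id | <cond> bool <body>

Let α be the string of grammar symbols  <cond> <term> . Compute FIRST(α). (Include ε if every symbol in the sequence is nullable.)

{ *, bool, id, void, ε }

Add FIRST(<cond>)\{ε} = { *, bool, id, void }; <cond> is nullable, continue.
Add FIRST(<term>)\{ε} = { *, bool, id, void }; <term> is nullable, continue.
Every symbol is nullable, so include ε.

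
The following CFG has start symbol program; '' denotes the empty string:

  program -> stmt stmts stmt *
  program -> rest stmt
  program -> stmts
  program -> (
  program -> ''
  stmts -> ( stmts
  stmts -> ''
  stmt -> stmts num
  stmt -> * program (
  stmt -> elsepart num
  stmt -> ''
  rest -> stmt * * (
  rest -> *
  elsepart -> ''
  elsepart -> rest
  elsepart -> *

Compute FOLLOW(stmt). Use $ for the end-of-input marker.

{ $, (, *, num }

In program -> stmt stmts stmt *: add FIRST(stmts stmt *) = { (, *, num }.
In program -> stmt stmts stmt *: add FIRST(*) = { * }.
In program -> rest stmt: stmt is at the end, add FOLLOW(program) = { $, ( }.
In rest -> stmt * * (: add FIRST(* * () = { * }.
Union: FOLLOW(stmt) = { $, (, *, num }.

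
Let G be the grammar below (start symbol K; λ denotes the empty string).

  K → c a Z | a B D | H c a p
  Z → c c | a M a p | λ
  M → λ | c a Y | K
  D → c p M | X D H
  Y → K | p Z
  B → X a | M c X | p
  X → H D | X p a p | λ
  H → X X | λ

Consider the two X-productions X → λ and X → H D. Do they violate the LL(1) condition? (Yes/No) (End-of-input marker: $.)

FIRST(λ) = { λ } and FIRST(H D) = { c, p }.
The first alternative is nullable and FOLLOW(X) = { $, a, c, p } shares c with FIRST of the second — conflict.

Yes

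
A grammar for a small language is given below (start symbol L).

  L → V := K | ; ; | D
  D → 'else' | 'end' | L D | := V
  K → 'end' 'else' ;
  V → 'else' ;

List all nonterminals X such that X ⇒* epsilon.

{ } (none)

No nonterminal has an empty production or an RHS whose symbols are all nullable.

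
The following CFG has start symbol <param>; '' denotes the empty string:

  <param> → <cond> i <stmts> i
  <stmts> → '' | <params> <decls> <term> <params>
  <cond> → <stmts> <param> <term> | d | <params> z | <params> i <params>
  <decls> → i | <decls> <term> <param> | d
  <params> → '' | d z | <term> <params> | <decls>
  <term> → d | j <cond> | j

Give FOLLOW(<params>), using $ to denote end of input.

{ d, i, j, z }

In <stmts> → <params> <decls> <term> <params>: add FIRST(<decls> <term> <params>) = { d, i }.
In <stmts> → <params> <decls> <term> <params>: <params> is at the end, add FOLLOW(<stmts>) = { d, i, j, z }.
In <cond> → <params> z: add FIRST(z) = { z }.
In <cond> → <params> i <params>: add FIRST(i <params>) = { i }.
In <cond> → <params> i <params>: <params> is at the end, add FOLLOW(<cond>) = { d, i, j, z }.
In <params> → <term> <params>: <params> is at the end, add FOLLOW(<params>) = { d, i, j, z }.
Union: FOLLOW(<params>) = { d, i, j, z }.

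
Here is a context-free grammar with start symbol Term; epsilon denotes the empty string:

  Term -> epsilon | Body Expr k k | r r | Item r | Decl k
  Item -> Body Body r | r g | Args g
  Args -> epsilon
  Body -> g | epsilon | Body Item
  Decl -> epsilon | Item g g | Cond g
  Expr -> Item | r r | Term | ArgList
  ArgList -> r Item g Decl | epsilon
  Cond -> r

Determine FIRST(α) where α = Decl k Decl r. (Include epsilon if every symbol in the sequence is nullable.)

{ g, k, r }

Add FIRST(Decl)\{epsilon} = { g, r }; Decl is nullable, continue.
k is a terminal; add {k} and stop.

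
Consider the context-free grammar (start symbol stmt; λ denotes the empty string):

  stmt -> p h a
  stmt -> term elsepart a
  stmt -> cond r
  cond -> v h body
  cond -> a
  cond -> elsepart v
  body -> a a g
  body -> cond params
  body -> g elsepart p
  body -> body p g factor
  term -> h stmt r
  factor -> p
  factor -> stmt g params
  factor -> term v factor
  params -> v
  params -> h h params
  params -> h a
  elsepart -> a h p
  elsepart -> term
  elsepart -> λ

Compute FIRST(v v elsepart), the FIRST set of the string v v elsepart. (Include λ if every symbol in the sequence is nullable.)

{ v }

v is a terminal; add {v} and stop.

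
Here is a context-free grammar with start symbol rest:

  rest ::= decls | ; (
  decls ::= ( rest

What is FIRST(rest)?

From rest ::= decls: add FIRST(decls) = { ( }.
rest ::= ; ( contributes {;}.
Union: FIRST(rest) = { (, ; }.

{ (, ; }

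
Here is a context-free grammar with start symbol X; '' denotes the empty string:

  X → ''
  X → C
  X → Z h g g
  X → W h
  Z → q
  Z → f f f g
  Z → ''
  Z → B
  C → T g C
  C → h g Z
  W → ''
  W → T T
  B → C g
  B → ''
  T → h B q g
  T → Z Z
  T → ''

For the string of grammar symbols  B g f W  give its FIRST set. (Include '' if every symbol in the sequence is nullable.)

Add FIRST(B)\{''} = { f, g, h, q }; B is nullable, continue.
g is a terminal; add {g} and stop.

{ f, g, h, q }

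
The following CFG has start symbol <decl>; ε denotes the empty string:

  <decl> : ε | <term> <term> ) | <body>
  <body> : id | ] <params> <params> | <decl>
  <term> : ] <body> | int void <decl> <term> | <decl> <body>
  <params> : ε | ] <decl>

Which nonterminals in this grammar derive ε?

Directly nullable (have an ε-production): <decl>, <params>.
<body> : <decl> with every symbol nullable, so <body> is nullable.
<term> : <decl> <body> with every symbol nullable, so <term> is nullable.

{ <body>, <decl>, <params>, <term> }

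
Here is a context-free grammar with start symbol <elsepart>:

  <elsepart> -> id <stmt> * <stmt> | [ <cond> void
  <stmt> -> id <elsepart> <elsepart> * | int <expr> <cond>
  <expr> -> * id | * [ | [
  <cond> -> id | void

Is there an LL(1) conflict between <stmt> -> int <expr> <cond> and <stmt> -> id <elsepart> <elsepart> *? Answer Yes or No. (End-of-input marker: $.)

No

FIRST(int <expr> <cond>) = { int } and FIRST(id <elsepart> <elsepart> *) = { id }.
The FIRST sets are disjoint and neither alternative is nullable — no conflict.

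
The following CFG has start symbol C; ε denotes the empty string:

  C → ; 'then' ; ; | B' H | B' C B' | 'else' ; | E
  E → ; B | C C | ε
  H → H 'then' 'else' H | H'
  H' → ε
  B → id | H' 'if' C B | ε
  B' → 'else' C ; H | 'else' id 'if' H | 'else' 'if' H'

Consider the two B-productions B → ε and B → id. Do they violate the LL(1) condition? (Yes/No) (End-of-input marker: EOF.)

Yes

FIRST(ε) = { ε } and FIRST(id) = { id }.
The first alternative is nullable and FOLLOW(B) = { EOF, 'else', 'if', ;, id } shares id with FIRST of the second — conflict.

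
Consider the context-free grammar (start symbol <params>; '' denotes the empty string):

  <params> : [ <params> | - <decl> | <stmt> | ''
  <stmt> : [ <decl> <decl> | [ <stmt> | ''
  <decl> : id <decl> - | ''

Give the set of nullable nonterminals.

{ <decl>, <params>, <stmt> }

Directly nullable (have an ''-production): <params>, <stmt>, <decl>.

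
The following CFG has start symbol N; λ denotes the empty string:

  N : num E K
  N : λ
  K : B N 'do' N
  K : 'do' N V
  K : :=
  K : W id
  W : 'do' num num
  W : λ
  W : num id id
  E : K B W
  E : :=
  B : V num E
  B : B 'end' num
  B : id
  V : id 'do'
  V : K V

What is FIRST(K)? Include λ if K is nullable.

From K : B N 'do' N: add FIRST(B) = { 'do', :=, id, num }.
K : 'do' N V contributes {'do'}.
K : := contributes {:=}.
From K : W id: W nullable, take FIRST(W) ∪ {id} = { 'do', id, num }.
Union: FIRST(K) = { 'do', :=, id, num }.

{ 'do', :=, id, num }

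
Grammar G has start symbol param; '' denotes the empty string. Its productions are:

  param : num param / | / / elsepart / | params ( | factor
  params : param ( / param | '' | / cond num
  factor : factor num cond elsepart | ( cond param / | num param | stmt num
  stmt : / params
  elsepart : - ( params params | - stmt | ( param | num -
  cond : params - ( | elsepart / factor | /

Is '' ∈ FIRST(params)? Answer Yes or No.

params has an ''-production, so params ⇒ ''.

Yes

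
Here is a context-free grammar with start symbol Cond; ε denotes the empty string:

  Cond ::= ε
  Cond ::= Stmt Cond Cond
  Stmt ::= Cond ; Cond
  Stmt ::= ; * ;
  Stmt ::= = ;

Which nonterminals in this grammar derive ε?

{ Cond }

Directly nullable (have an ε-production): Cond.
No other nonterminal has a production whose RHS symbols are all nullable.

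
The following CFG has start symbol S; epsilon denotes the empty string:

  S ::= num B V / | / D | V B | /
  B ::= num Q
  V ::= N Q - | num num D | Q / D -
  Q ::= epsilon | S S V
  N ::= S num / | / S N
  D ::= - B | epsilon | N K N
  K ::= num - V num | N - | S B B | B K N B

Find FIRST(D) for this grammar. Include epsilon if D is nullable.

D ::= - B contributes {-}.
D ::= epsilon contributes epsilon.
From D ::= N K N: add FIRST(N) = { /, num }.
Union: FIRST(D) = { -, /, num, epsilon }.

{ -, /, num, epsilon }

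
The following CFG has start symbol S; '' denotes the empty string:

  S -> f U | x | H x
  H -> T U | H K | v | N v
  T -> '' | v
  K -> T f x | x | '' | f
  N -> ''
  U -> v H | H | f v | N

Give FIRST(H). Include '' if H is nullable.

From H -> T U: T, U nullable, take FIRST(T) ∪ FIRST(U) = { f, v, x }; also '' since the whole RHS is nullable.
From H -> H K: H, K nullable, take FIRST(H) ∪ FIRST(K) = { f, v, x }; also '' since the whole RHS is nullable.
H -> v contributes {v}.
From H -> N v: N nullable, take FIRST(N) ∪ {v} = { v }.
Union: FIRST(H) = { f, v, x, '' }.

{ f, v, x, '' }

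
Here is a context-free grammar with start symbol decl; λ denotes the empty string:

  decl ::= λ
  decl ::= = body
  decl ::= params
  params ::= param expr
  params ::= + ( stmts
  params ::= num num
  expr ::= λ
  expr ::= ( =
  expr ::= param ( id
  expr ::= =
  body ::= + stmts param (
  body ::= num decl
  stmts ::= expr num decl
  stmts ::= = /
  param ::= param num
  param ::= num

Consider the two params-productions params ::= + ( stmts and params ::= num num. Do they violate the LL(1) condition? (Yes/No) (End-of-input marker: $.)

No

FIRST(+ ( stmts) = { + } and FIRST(num num) = { num }.
The FIRST sets are disjoint and neither alternative is nullable — no conflict.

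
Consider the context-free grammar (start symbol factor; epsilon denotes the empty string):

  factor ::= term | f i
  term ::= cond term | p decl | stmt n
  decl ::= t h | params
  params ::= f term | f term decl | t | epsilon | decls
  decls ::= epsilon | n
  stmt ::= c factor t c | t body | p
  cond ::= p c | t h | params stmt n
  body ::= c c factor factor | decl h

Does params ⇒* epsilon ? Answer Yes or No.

Yes

params has an epsilon-production, so params ⇒ epsilon.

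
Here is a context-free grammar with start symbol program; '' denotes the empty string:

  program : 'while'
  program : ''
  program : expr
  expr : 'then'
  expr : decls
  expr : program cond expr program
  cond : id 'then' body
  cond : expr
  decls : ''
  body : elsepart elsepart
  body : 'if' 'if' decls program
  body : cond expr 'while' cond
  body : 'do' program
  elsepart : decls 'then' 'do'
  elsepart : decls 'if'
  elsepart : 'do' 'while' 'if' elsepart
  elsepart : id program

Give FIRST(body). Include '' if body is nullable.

From body : elsepart elsepart: add FIRST(elsepart) = { 'do', 'if', 'then', id }.
body : 'if' 'if' decls program contributes {'if'}.
From body : cond expr 'while' cond: cond, expr nullable, take FIRST(cond) ∪ FIRST(expr) ∪ {'while'} = { 'then', 'while', id }.
body : 'do' program contributes {'do'}.
Union: FIRST(body) = { 'do', 'if', 'then', 'while', id }.

{ 'do', 'if', 'then', 'while', id }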